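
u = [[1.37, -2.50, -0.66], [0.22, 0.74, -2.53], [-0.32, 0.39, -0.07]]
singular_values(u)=[2.96, 2.65, 0.13]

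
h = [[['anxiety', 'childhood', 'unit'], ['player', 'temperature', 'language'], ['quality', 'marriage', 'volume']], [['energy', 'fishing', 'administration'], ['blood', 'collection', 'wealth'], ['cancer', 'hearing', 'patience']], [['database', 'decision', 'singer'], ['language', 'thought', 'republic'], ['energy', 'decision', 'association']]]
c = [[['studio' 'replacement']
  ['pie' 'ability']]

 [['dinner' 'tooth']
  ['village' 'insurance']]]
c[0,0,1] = 'replacement'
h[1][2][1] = 'hearing'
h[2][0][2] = 'singer'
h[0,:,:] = [['anxiety', 'childhood', 'unit'], ['player', 'temperature', 'language'], ['quality', 'marriage', 'volume']]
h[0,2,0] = 'quality'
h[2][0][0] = 'database'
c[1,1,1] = 'insurance'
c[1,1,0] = 'village'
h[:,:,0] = [['anxiety', 'player', 'quality'], ['energy', 'blood', 'cancer'], ['database', 'language', 'energy']]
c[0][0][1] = 'replacement'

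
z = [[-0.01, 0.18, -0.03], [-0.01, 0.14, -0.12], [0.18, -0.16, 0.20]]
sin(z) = [[-0.01, 0.18, -0.03],[-0.01, 0.14, -0.12],[0.18, -0.16, 0.20]]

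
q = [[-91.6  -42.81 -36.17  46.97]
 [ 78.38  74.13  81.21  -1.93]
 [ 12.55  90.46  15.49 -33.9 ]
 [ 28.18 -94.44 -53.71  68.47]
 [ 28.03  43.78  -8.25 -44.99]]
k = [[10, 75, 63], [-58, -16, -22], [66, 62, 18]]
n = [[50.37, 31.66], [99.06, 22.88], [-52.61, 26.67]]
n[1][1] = 22.88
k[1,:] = [-58, -16, -22]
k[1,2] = -22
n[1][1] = 22.88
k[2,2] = 18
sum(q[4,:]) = 18.57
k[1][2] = -22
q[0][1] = -42.81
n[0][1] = 31.66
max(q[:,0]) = 78.38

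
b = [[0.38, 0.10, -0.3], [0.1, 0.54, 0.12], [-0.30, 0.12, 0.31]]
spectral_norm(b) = 0.65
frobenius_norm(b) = 0.87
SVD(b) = [[-0.73, -0.24, 0.64], [0.08, -0.96, -0.28], [0.68, -0.15, 0.72]] @ diag([0.6474208470823777, 0.5845872171380615, 0.0020080642204392094]) @ [[-0.73, 0.08, 0.68], [-0.24, -0.96, -0.15], [-0.64, 0.28, -0.72]]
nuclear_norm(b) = 1.23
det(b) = -0.00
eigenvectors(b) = [[-0.64,  0.73,  0.24], [0.28,  -0.08,  0.96], [-0.72,  -0.68,  0.15]]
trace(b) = 1.23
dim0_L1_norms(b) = [0.78, 0.76, 0.73]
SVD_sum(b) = [[0.35, -0.04, -0.32], [-0.04, 0.0, 0.03], [-0.32, 0.03, 0.3]] + [[0.03, 0.14, 0.02],[0.14, 0.54, 0.09],[0.02, 0.09, 0.01]] + [[-0.00, 0.00, -0.00], [0.00, -0.00, 0.0], [-0.00, 0.00, -0.00]]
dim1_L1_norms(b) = [0.78, 0.76, 0.73]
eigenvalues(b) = [-0.0, 0.65, 0.58]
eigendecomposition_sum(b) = [[-0.0, 0.00, -0.00], [0.00, -0.00, 0.00], [-0.0, 0.00, -0.00]] + [[0.35,  -0.04,  -0.32], [-0.04,  0.0,  0.03], [-0.32,  0.03,  0.3]] + [[0.03, 0.14, 0.02], [0.14, 0.54, 0.09], [0.02, 0.09, 0.01]]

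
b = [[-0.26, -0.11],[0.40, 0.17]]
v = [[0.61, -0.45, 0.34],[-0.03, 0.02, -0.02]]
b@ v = [[-0.16, 0.11, -0.09], [0.24, -0.18, 0.13]]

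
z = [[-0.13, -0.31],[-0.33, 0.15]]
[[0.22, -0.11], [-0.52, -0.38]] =z @ [[1.05, 1.12], [-1.15, -0.1]]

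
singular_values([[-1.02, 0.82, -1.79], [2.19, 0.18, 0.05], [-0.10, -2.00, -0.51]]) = [2.66, 2.16, 1.52]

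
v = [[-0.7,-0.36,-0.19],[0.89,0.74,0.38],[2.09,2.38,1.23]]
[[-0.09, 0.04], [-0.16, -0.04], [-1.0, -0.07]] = v @ [[0.63,  -0.07], [-0.75,  0.22], [-0.43,  -0.36]]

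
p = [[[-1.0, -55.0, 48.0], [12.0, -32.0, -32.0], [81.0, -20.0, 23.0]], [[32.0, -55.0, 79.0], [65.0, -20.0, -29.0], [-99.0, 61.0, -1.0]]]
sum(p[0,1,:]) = -52.0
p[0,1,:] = [12.0, -32.0, -32.0]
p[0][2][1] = -20.0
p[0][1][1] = -32.0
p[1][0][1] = -55.0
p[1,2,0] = -99.0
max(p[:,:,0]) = 81.0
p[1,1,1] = -20.0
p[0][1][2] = -32.0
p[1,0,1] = -55.0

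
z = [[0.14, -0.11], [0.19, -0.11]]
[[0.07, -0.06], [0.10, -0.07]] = z@[[0.49, -0.05], [-0.05, 0.51]]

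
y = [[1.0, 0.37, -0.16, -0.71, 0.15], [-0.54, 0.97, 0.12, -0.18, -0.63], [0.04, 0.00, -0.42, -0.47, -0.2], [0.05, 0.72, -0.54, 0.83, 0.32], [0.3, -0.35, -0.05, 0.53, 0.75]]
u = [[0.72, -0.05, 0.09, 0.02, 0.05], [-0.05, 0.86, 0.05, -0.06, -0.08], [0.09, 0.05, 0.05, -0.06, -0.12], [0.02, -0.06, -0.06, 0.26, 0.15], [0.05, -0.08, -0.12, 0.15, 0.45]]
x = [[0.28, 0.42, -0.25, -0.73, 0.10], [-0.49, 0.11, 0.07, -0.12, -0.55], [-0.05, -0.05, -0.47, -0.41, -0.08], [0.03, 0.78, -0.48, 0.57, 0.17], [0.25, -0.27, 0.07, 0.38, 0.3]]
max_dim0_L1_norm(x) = 2.21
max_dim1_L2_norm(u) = 0.87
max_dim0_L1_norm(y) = 2.72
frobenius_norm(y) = 2.54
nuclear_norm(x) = 3.54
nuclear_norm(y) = 4.94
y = x + u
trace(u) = 2.34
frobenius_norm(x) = 1.84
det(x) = 0.02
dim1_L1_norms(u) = [0.93, 1.1, 0.37, 0.55, 0.85]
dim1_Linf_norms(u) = [0.72, 0.86, 0.12, 0.26, 0.45]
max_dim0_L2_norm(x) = 1.09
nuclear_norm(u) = 2.34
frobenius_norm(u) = 1.29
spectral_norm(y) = 1.60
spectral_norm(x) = 1.13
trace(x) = 0.79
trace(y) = 3.13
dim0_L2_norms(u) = [0.73, 0.87, 0.18, 0.31, 0.5]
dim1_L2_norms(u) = [0.73, 0.87, 0.18, 0.31, 0.5]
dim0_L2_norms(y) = [1.18, 1.31, 0.71, 1.31, 1.06]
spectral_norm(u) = 0.91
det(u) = -0.00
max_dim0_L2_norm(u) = 0.87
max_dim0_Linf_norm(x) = 0.78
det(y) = -0.19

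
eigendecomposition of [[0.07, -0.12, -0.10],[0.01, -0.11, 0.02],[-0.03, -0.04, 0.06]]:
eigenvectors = [[-0.89, -0.86, 0.69], [-0.0, -0.18, 0.66], [0.45, -0.47, 0.31]]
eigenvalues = [0.12, -0.01, -0.09]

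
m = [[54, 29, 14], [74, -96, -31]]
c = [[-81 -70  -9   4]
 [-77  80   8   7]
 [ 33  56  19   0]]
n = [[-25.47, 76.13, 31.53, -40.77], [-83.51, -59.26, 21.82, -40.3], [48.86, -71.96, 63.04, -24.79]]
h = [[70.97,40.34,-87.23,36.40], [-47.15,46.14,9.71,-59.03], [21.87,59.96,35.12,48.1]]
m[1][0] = 74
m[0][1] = 29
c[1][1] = 80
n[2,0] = 48.86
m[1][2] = -31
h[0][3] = 36.4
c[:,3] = [4, 7, 0]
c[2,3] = 0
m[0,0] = 54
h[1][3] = -59.03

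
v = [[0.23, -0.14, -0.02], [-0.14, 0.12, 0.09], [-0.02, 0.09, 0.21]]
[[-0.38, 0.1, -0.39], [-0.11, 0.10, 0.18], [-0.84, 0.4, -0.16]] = v@[[-2.94, 1.77, -0.46], [-1.63, 2.01, 2.3], [-3.58, 1.2, -1.81]]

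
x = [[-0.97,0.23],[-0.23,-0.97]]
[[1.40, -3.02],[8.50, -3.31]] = x@[[-3.33, 3.71], [-7.97, 2.53]]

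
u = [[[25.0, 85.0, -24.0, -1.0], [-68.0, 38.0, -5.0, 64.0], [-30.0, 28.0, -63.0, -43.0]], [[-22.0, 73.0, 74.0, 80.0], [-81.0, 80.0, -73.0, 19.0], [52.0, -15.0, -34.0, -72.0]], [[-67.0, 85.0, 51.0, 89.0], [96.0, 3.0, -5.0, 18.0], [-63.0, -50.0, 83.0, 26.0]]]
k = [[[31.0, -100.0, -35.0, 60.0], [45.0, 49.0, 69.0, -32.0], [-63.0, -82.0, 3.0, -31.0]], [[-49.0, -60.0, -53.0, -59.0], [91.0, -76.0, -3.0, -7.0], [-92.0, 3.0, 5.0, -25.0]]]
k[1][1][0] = 91.0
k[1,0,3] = -59.0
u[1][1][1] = 80.0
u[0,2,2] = -63.0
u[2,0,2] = 51.0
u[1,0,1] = 73.0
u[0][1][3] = 64.0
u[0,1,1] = 38.0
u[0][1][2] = -5.0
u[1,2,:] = [52.0, -15.0, -34.0, -72.0]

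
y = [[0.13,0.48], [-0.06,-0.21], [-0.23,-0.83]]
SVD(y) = [[-0.49, -0.74], [0.21, -0.61], [0.85, -0.27]] @ diag([1.0182286734594306, 0.0032200225230464177]) @ [[-0.27, -0.96], [0.96, -0.27]]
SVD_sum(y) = [[0.13, 0.48], [-0.06, -0.21], [-0.23, -0.83]] + [[-0.00, 0.0], [-0.0, 0.00], [-0.0, 0.0]]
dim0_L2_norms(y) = [0.27, 0.98]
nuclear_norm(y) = 1.02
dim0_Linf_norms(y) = [0.23, 0.83]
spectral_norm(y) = 1.02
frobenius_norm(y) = 1.02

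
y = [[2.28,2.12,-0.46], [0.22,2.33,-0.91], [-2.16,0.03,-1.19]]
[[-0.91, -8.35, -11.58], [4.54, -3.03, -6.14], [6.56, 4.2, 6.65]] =y @ [[-2.15, -3.04, -2.77], [1.54, -0.24, -2.62], [-1.57, 1.98, -0.63]]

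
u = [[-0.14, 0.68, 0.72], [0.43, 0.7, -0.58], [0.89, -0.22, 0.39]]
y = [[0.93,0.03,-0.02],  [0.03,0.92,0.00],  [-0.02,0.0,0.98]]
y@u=[[-0.14, 0.66, 0.64], [0.39, 0.66, -0.51], [0.88, -0.23, 0.37]]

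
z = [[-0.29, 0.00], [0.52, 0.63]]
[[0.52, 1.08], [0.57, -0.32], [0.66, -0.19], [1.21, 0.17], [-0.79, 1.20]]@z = [[0.41, 0.68],[-0.33, -0.20],[-0.29, -0.12],[-0.26, 0.11],[0.85, 0.76]]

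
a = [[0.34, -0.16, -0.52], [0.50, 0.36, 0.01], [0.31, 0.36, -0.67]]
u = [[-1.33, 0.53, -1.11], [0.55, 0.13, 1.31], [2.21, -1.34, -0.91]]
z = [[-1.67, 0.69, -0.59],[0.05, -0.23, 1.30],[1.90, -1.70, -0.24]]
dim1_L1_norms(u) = [2.97, 1.99, 4.46]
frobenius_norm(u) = 3.58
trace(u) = -2.11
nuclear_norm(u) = 5.09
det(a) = -0.17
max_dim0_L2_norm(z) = 2.53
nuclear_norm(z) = 5.04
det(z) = -2.28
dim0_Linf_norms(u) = [2.21, 1.34, 1.31]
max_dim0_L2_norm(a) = 0.85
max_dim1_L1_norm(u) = 4.46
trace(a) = 0.03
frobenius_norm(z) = 3.45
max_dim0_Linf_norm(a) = 0.67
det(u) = 0.76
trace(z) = -2.14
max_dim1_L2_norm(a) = 0.82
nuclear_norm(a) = 1.89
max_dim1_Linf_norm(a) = 0.67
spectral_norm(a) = 1.04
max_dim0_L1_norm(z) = 3.62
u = a + z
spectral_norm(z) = 3.10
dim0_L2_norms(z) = [2.53, 1.85, 1.45]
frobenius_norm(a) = 1.21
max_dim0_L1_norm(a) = 1.2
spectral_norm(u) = 2.98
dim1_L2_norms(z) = [1.9, 1.32, 2.56]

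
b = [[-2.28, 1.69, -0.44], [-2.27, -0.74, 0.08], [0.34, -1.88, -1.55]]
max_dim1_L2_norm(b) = 2.87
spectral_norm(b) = 3.48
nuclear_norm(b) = 7.24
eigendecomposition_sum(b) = [[(-0.96+0.51j), 0.85+0.55j, (-0.05-0.26j)], [(-0.87-0.93j), -0.36+1.14j, (0.28-0.14j)], [(1.07-0.53j), -0.92-0.64j, (0.05+0.29j)]] + [[(-0.96-0.51j), 0.85-0.55j, -0.05+0.26j], [(-0.87+0.93j), (-0.36-1.14j), 0.28+0.14j], [(1.07+0.53j), -0.92+0.64j, 0.05-0.29j]] + [[-0.36-0.00j, (-0.01-0j), -0.33+0.00j],  [-0.52-0.00j, -0.01-0.00j, (-0.48+0j)],  [-1.80-0.00j, -0.05-0.00j, (-1.65+0j)]]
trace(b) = -4.57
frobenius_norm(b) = 4.47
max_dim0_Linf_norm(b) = 2.28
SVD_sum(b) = [[-2.38,1.4,0.24], [-1.36,0.8,0.14], [1.18,-0.69,-0.12]] + [[-0.02,-0.03,-0.02], [-0.78,-1.21,-0.73], [-0.94,-1.46,-0.88]] + [[0.12, 0.32, -0.66], [-0.13, -0.33, 0.68], [0.10, 0.27, -0.55]]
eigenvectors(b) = [[(-0.14+0.51j), (-0.14-0.51j), (0.19+0j)], [(-0.62+0j), (-0.62-0j), 0.27+0.00j], [0.17-0.55j, 0.17+0.55j, (0.94+0j)]]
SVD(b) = [[-0.8, -0.02, 0.60], [-0.46, -0.64, -0.62], [0.39, -0.77, 0.50]] @ diag([3.4768308699817996, 2.529406786493539, 1.2333889937817817]) @ [[0.86, -0.5, -0.09], [0.48, 0.75, 0.45], [0.16, 0.43, -0.89]]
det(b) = -10.85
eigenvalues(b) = [(-1.27+1.93j), (-1.27-1.93j), (-2.03+0j)]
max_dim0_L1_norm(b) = 4.89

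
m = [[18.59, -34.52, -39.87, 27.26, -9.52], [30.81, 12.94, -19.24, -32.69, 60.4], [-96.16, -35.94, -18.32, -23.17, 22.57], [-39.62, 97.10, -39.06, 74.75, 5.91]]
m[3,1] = 97.1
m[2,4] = 22.57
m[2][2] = -18.32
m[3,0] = -39.62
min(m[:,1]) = -35.94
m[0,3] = 27.26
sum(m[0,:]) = -38.059999999999995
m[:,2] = [-39.87, -19.24, -18.32, -39.06]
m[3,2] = -39.06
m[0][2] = -39.87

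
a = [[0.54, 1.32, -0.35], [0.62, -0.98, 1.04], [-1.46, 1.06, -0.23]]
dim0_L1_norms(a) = [2.62, 3.36, 1.62]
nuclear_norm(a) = 4.36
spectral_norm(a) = 2.38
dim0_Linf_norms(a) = [1.46, 1.32, 1.04]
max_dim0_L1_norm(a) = 3.36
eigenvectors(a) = [[(0.39+0j), (-0.36-0.4j), (-0.36+0.4j)], [(-0.68+0j), 0.27-0.21j, (0.27+0.21j)], [0.62+0.00j, 0.77+0.00j, 0.77-0.00j]]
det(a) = -2.02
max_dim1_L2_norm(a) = 1.82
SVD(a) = [[0.37,0.84,0.39], [-0.62,-0.09,0.78], [0.69,-0.53,0.49]] @ diag([2.3760124432190786, 1.3626155149898915, 0.6235734343098146]) @ [[-0.5, 0.77, -0.39],[0.86, 0.46, -0.19],[-0.03, 0.44, 0.9]]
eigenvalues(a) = [(-2.3+0j), (0.81+0.47j), (0.81-0.47j)]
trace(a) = -0.67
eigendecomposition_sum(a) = [[(-0.38-0j), 0.72-0.00j, (-0.43-0j)],[0.65+0.00j, (-1.24+0j), (0.74+0j)],[(-0.6-0j), (1.15-0j), -0.68-0.00j]] + [[0.46-0.01j, 0.30-0.23j, 0.04-0.24j], [-0.02+0.29j, (0.13+0.2j), 0.15+0.04j], [-0.43+0.51j, -0.04+0.55j, (0.22+0.27j)]] + [[0.46+0.01j, (0.3+0.23j), 0.04+0.24j], [(-0.02-0.29j), (0.13-0.2j), 0.15-0.04j], [-0.43-0.51j, (-0.04-0.55j), 0.22-0.27j]]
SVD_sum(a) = [[-0.44, 0.68, -0.35],[0.74, -1.14, 0.58],[-0.82, 1.26, -0.64]] + [[0.99, 0.53, -0.22], [-0.1, -0.06, 0.02], [-0.63, -0.34, 0.14]] + [[-0.01, 0.11, 0.22], [-0.02, 0.21, 0.44], [-0.01, 0.13, 0.27]]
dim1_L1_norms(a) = [2.21, 2.64, 2.75]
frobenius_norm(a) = 2.81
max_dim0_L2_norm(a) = 1.96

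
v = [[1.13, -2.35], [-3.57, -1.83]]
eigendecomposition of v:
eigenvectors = [[0.8, 0.44],[-0.60, 0.90]]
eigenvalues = [2.9, -3.6]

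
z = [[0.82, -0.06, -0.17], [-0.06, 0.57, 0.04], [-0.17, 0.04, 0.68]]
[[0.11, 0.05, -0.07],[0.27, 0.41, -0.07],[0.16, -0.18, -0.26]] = z@[[0.23, 0.05, -0.18], [0.48, 0.74, -0.12], [0.27, -0.29, -0.42]]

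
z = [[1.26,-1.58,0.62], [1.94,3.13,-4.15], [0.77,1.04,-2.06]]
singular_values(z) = [6.12, 1.89, 0.36]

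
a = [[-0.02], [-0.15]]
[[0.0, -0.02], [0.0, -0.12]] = a@ [[-0.02, 0.80]]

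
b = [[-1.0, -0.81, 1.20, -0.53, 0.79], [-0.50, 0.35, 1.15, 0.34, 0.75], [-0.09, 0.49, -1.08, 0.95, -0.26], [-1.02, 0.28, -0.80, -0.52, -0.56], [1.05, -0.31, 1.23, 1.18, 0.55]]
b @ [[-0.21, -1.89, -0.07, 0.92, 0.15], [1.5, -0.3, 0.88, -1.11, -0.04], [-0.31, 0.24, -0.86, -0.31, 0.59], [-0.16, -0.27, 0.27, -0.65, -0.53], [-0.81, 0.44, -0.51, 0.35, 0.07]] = [[-1.93, 2.91, -2.22, 0.23, 0.93], [-0.39, 1.35, -0.94, -1.16, 0.46], [1.15, -0.61, 1.76, -1.0, -1.19], [1.42, 1.55, 1.15, -0.86, -0.40], [-1.7, -1.67, -1.37, 0.35, 0.31]]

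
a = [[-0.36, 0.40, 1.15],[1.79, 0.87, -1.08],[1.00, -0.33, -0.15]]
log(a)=[[(0.25+1.54j), (-0.04-0.41j), (-0.32-1.39j)], [0.09-1.59j, 0.29+0.43j, 0.44+1.44j], [-0.37-1.30j, 0.04+0.35j, 0.07+1.17j]]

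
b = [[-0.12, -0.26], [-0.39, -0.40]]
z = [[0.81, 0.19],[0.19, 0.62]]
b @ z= [[-0.15, -0.18], [-0.39, -0.32]]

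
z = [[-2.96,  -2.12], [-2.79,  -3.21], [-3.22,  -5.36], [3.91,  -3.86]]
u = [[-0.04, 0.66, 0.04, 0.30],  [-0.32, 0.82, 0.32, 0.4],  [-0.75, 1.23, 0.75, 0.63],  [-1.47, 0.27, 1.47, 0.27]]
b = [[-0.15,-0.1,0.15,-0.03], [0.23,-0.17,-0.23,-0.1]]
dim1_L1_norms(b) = [0.43, 0.73]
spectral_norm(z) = 8.34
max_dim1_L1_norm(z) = 8.58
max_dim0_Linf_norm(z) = 5.36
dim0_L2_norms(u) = [1.68, 1.64, 1.68, 0.85]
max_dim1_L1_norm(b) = 0.73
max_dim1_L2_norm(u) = 2.11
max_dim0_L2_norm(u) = 1.68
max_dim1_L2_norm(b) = 0.38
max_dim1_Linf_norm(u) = 1.47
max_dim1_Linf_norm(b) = 0.23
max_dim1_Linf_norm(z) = 5.36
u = z @ b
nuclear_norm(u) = 4.01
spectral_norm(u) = 2.73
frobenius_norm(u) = 3.01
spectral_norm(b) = 0.41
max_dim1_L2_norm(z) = 6.25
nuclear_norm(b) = 0.59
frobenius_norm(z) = 10.03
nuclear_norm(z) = 13.92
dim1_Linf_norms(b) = [0.15, 0.23]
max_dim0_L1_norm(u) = 2.98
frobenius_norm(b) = 0.45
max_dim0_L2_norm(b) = 0.27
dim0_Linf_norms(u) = [1.47, 1.23, 1.47, 0.63]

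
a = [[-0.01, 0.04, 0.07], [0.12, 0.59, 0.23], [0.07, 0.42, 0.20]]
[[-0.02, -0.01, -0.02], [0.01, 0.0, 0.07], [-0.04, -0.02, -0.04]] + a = [[-0.03, 0.03, 0.05], [0.13, 0.59, 0.30], [0.03, 0.4, 0.16]]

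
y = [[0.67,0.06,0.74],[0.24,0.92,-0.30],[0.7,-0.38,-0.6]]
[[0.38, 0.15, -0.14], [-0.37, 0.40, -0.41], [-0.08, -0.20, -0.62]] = y @ [[0.11,0.06,-0.63], [-0.29,0.45,-0.15], [0.44,0.11,0.4]]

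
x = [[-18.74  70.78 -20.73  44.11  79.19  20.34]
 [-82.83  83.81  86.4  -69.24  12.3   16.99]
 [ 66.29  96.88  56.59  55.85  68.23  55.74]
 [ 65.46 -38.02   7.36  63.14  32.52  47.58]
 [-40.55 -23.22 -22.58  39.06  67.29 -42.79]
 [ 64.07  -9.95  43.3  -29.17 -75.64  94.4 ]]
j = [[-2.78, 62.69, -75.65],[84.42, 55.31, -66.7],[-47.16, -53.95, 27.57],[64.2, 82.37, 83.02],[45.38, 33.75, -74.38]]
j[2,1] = -53.95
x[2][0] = 66.29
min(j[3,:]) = 64.2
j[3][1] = 82.37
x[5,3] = -29.17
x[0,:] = [-18.74, 70.78, -20.73, 44.11, 79.19, 20.34]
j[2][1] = -53.95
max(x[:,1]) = 96.88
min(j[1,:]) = -66.7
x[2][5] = 55.74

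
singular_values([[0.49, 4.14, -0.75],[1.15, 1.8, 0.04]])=[4.66, 0.91]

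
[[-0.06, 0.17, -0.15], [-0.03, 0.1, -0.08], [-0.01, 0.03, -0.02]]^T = [[-0.06, -0.03, -0.01], [0.17, 0.10, 0.03], [-0.15, -0.08, -0.02]]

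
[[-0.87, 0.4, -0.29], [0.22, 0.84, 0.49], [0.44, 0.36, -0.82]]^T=[[-0.87,0.22,0.44], [0.4,0.84,0.36], [-0.29,0.49,-0.82]]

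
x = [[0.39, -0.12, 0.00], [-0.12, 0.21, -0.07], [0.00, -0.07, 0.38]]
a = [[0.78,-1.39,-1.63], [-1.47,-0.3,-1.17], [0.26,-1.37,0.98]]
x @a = [[0.48, -0.51, -0.50], [-0.42, 0.2, -0.12], [0.2, -0.50, 0.45]]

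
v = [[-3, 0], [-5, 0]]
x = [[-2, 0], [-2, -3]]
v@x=[[6, 0], [10, 0]]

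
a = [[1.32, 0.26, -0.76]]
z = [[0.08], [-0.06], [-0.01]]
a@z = [[0.10]]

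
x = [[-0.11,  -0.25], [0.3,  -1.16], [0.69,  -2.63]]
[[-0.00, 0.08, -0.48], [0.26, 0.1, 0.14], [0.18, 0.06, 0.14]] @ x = [[-0.31, 1.17], [0.10, -0.55], [0.09, -0.48]]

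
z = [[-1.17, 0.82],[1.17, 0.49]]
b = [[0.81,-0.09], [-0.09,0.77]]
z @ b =[[-1.02, 0.74], [0.9, 0.27]]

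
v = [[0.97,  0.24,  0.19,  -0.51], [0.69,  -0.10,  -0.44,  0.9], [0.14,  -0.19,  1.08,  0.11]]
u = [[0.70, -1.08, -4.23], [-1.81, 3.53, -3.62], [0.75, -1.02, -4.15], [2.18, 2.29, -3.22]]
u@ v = [[-0.66, 1.08, -3.96, -1.79], [0.17, -0.1, -5.81, 3.7], [-0.56, 1.07, -3.89, -1.76], [3.24, 0.91, -4.07, 0.59]]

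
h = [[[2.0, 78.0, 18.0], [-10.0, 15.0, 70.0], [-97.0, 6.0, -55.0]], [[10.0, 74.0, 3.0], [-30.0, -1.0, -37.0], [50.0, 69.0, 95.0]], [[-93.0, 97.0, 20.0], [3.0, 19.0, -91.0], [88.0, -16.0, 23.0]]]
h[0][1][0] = -10.0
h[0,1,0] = -10.0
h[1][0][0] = 10.0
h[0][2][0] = -97.0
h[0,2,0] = -97.0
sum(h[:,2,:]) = 163.0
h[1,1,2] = -37.0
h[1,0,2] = 3.0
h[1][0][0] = 10.0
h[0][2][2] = -55.0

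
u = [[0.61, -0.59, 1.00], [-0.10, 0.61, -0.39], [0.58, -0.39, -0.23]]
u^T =[[0.61, -0.10, 0.58],[-0.59, 0.61, -0.39],[1.00, -0.39, -0.23]]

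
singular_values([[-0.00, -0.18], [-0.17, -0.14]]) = [0.26, 0.12]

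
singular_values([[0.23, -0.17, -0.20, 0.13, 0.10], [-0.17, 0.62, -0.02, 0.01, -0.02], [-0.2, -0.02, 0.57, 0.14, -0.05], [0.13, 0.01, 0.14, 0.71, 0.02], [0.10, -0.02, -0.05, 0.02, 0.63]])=[0.8, 0.77, 0.62, 0.53, 0.04]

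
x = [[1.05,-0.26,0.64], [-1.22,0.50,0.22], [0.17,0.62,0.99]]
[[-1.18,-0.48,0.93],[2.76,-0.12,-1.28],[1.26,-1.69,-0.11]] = x @ [[-1.87, -0.8, 0.95], [0.36, -2.06, -0.17], [1.37, -0.28, -0.17]]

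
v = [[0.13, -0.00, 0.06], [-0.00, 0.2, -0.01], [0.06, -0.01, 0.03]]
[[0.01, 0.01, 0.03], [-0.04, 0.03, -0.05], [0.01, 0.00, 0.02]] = v@[[0.21, 0.08, 0.09], [-0.20, 0.14, -0.22], [-0.28, -0.04, 0.37]]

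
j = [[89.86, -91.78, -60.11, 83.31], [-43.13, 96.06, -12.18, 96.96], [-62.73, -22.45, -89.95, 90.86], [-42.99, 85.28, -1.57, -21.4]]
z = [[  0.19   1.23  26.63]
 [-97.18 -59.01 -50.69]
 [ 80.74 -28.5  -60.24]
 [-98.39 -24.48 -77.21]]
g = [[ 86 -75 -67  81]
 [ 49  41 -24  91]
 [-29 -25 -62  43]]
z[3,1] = -24.48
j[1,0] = -43.13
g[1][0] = 49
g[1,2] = -24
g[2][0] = -29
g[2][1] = -25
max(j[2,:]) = 90.86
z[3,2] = -77.21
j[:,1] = [-91.78, 96.06, -22.45, 85.28]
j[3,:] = [-42.99, 85.28, -1.57, -21.4]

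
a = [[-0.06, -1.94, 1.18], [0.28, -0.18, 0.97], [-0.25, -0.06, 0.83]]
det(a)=0.854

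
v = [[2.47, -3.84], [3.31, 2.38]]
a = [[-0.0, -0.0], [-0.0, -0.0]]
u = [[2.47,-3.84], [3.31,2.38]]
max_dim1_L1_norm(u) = 6.31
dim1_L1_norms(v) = [6.31, 5.69]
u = v + a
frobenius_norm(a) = 0.00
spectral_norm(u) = 4.59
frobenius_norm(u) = 6.12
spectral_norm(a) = 0.00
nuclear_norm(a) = 0.00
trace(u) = 4.85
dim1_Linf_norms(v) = [3.84, 3.31]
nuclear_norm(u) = 8.64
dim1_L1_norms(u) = [6.31, 5.69]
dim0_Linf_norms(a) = [0.0, 0.0]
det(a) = 0.00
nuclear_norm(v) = 8.64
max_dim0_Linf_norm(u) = 3.84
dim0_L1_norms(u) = [5.78, 6.22]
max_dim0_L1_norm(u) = 6.22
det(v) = 18.59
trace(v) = 4.85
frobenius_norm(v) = 6.12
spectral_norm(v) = 4.59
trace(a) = 0.00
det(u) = 18.59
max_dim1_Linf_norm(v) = 3.84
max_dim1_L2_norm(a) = 0.0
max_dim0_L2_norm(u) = 4.52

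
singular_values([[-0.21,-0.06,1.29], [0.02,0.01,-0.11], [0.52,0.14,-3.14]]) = [3.45, 0.01, 0.0]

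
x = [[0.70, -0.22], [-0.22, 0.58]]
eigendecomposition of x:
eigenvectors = [[0.79,0.61], [-0.61,0.79]]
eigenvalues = [0.87, 0.41]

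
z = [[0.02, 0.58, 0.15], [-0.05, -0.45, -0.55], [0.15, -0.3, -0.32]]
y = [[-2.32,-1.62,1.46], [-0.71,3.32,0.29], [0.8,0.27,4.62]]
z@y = [[-0.34, 1.93, 0.89], [-0.0, -1.56, -2.74], [-0.39, -1.33, -1.35]]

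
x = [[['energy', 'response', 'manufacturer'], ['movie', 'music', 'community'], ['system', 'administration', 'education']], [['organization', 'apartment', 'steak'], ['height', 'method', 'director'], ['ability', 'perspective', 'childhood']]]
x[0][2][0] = 'system'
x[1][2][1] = 'perspective'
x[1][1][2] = 'director'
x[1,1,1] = 'method'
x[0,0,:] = ['energy', 'response', 'manufacturer']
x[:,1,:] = [['movie', 'music', 'community'], ['height', 'method', 'director']]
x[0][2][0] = 'system'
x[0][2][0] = 'system'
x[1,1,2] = 'director'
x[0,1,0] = 'movie'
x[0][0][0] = 'energy'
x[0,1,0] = 'movie'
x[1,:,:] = [['organization', 'apartment', 'steak'], ['height', 'method', 'director'], ['ability', 'perspective', 'childhood']]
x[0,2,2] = 'education'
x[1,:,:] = [['organization', 'apartment', 'steak'], ['height', 'method', 'director'], ['ability', 'perspective', 'childhood']]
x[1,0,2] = 'steak'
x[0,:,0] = ['energy', 'movie', 'system']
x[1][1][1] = 'method'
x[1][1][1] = 'method'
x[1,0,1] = 'apartment'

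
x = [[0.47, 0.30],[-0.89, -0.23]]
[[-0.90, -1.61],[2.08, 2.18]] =x @[[-2.63,  -1.77], [1.12,  -2.61]]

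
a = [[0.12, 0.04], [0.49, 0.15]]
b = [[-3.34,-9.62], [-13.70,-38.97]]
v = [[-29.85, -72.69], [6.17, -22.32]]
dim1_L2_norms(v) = [78.58, 23.16]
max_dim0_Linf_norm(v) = 72.69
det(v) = 1114.75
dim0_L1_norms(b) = [17.04, 48.59]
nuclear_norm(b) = 42.58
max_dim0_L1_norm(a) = 0.61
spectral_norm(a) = 0.53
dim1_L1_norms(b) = [12.96, 52.67]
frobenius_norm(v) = 81.92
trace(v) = -52.17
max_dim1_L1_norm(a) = 0.64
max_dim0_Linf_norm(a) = 0.49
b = a @ v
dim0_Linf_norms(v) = [29.85, 72.69]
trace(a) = 0.27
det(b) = -1.63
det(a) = -0.00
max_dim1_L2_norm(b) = 41.31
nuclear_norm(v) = 94.55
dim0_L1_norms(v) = [36.02, 95.01]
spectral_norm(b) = 42.54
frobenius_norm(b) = 42.54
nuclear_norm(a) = 0.53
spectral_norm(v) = 80.75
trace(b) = -42.31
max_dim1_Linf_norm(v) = 72.69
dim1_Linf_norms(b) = [9.62, 38.97]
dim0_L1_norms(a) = [0.61, 0.19]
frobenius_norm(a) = 0.53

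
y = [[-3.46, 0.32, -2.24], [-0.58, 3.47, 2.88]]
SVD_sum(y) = [[-0.66,-1.44,-1.86], [1.10,2.41,3.11]] + [[-2.8, 1.76, -0.38], [-1.68, 1.06, -0.23]]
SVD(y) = [[-0.51, 0.86], [0.86, 0.51]] @ diag([4.760861874141066, 3.8855494097167274]) @ [[0.27,0.59,0.76], [-0.84,0.53,-0.11]]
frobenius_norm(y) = 6.15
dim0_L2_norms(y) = [3.51, 3.48, 3.65]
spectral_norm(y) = 4.76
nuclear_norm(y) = 8.65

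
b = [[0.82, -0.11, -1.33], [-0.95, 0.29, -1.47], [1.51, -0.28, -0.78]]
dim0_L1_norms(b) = [3.28, 0.68, 3.58]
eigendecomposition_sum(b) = [[(0.42+0.74j), (-0.06-0.15j), (-0.68-0.17j)],[-0.41+1.73j, (0.12-0.31j), (-0.79-1.21j)],[(0.76-0.06j), (-0.14-0.01j), -0.39+0.48j]] + [[0.42-0.74j, (-0.06+0.15j), (-0.68+0.17j)], [-0.41-1.73j, (0.12+0.31j), (-0.79+1.21j)], [0.76+0.06j, -0.14+0.01j, (-0.39-0.48j)]] + [[-0.03+0.00j,0.01-0.00j,0.02-0.00j], [-0.13+0.00j,(0.06-0j),(0.1-0j)], [(-0.01+0j),0.00-0.00j,-0j]]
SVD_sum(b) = [[0.92, -0.13, -1.26], [0.35, -0.05, -0.49], [0.90, -0.13, -1.24]] + [[-0.09, 0.02, -0.07],[-1.30, 0.34, -0.98],[0.61, -0.16, 0.46]] + [[-0.00, -0.01, -0.0], [0.0, 0.00, 0.00], [0.00, 0.0, 0.00]]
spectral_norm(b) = 2.27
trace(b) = 0.33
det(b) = 0.03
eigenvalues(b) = [(0.15+0.91j), (0.15-0.91j), (0.04+0j)]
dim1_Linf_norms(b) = [1.33, 1.47, 1.51]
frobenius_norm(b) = 2.93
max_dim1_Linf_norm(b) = 1.51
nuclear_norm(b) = 4.12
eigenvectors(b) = [[-0.30+0.28j, -0.30-0.28j, 0.20+0.00j], [(-0.84+0j), (-0.84-0j), (0.98+0j)], [(0.11+0.34j), (0.11-0.34j), 0.04+0.00j]]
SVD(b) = [[-0.69, -0.07, -0.72], [-0.27, -0.90, 0.33], [-0.68, 0.42, 0.6]] @ diag([2.2728102025483063, 1.844472284457761, 0.007468270181013162]) @ [[-0.59, 0.08, 0.81],[0.78, -0.2, 0.59],[0.21, 0.98, 0.05]]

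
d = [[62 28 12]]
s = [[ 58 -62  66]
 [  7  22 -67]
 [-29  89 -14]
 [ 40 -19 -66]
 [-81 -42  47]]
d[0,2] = 12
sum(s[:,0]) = -5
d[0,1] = 28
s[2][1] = 89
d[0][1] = 28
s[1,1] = 22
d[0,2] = 12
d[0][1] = 28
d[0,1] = 28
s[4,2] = 47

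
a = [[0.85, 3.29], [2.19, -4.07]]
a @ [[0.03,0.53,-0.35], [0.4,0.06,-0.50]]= [[1.34, 0.65, -1.94], [-1.56, 0.92, 1.27]]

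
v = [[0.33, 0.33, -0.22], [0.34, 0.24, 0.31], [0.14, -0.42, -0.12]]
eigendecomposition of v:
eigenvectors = [[(-0.8+0j), (-0.01-0.44j), -0.01+0.44j], [(-0.58+0j), 0.06+0.53j, 0.06-0.53j], [0.18+0.00j, (-0.72+0j), -0.72-0.00j]]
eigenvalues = [(0.62+0j), (-0.08+0.39j), (-0.08-0.39j)]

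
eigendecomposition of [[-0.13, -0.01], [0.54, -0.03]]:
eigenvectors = [[0.09-0.10j, 0.09+0.10j],[(-0.99+0j), -0.99-0.00j]]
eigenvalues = [(-0.08+0.05j), (-0.08-0.05j)]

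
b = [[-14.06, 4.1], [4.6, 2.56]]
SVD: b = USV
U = [[-0.97, 0.26], [0.26, 0.97]]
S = [15.14, 3.62]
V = [[0.98, -0.22], [0.22, 0.98]]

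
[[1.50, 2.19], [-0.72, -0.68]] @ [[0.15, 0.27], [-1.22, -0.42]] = [[-2.45, -0.51], [0.72, 0.09]]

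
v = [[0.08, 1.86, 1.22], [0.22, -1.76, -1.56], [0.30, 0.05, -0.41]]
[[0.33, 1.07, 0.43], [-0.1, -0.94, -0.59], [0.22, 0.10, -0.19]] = v @ [[0.74, 0.13, 0.02], [0.13, 0.62, -0.08], [0.02, -0.08, 0.47]]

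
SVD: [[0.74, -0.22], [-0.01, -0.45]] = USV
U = [[-0.98, -0.22], [-0.22, 0.98]]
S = [0.79, 0.43]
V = [[-0.92, 0.4], [-0.40, -0.92]]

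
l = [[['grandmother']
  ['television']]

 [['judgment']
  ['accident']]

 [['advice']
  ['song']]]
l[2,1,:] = ['song']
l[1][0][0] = 'judgment'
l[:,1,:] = [['television'], ['accident'], ['song']]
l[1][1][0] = 'accident'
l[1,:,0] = ['judgment', 'accident']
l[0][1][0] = 'television'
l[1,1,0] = 'accident'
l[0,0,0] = 'grandmother'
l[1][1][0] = 'accident'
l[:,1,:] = [['television'], ['accident'], ['song']]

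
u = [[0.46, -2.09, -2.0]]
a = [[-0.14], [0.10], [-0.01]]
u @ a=[[-0.25]]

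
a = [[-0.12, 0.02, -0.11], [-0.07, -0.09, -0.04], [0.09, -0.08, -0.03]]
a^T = [[-0.12, -0.07, 0.09], [0.02, -0.09, -0.08], [-0.11, -0.04, -0.03]]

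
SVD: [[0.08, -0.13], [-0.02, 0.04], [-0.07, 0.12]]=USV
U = [[-0.72, -0.52], [0.21, -0.79], [0.66, -0.32]]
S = [0.21, 0.0]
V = [[-0.51, 0.86], [-0.86, -0.51]]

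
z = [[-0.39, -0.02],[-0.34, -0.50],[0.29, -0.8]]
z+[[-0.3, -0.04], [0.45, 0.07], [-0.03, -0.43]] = [[-0.69, -0.06], [0.11, -0.43], [0.26, -1.23]]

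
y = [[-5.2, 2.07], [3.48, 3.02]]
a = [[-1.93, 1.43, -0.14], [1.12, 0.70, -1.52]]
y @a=[[12.35, -5.99, -2.42], [-3.33, 7.09, -5.08]]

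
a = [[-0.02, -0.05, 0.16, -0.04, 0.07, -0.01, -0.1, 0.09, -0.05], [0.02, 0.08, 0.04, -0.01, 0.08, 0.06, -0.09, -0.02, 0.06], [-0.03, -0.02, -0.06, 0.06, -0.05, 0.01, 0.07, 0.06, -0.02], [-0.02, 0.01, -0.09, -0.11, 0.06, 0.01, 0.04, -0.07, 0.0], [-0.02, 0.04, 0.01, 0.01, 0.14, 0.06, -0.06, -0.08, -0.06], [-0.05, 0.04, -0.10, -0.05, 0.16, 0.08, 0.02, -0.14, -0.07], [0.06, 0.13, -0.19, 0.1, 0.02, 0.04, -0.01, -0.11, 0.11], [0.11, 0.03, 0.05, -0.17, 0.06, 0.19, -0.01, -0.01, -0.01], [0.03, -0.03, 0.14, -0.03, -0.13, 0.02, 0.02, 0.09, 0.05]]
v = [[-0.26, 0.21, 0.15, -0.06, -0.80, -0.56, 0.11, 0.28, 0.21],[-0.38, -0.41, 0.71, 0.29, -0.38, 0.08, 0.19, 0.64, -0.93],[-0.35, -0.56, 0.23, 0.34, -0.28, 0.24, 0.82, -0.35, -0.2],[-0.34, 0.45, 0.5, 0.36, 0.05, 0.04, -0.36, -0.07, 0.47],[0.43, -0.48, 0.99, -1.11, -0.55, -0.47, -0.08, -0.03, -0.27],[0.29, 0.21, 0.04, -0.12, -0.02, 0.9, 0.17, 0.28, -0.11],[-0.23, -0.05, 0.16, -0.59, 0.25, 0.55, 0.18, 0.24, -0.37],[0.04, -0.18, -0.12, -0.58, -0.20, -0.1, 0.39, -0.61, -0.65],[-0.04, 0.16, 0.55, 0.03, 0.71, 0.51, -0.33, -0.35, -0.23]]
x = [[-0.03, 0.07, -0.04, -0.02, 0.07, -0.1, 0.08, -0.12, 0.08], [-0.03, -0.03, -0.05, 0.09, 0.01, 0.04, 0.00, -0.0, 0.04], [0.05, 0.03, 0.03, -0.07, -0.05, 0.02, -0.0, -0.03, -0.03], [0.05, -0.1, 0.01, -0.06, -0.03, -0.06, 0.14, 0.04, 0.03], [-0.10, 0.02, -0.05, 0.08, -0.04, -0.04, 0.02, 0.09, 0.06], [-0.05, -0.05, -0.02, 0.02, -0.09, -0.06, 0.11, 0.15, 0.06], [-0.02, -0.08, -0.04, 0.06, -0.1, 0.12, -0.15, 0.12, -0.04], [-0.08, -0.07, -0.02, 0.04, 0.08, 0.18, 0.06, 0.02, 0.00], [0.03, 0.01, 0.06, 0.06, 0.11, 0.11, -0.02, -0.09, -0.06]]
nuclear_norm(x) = 1.43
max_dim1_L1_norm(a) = 0.77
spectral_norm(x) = 0.36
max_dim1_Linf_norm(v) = 1.11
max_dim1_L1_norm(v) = 4.41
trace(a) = 0.14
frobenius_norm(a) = 0.69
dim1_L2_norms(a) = [0.24, 0.17, 0.14, 0.18, 0.2, 0.27, 0.3, 0.29, 0.22]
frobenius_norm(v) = 3.78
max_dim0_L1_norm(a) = 0.84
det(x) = -0.00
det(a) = -0.00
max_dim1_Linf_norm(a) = 0.19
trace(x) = -0.38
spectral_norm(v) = 2.14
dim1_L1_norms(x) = [0.61, 0.29, 0.31, 0.52, 0.5, 0.61, 0.73, 0.55, 0.55]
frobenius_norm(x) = 0.62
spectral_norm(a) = 0.45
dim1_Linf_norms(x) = [0.12, 0.09, 0.07, 0.14, 0.1, 0.15, 0.15, 0.18, 0.11]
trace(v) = -0.39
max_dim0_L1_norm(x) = 0.73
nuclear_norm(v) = 9.84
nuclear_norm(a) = 1.55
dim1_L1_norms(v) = [2.64, 4.01, 3.37, 2.64, 4.41, 2.14, 2.62, 2.87, 2.91]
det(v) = 0.10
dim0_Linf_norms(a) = [0.11, 0.13, 0.19, 0.17, 0.16, 0.19, 0.1, 0.14, 0.11]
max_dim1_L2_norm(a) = 0.3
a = x @ v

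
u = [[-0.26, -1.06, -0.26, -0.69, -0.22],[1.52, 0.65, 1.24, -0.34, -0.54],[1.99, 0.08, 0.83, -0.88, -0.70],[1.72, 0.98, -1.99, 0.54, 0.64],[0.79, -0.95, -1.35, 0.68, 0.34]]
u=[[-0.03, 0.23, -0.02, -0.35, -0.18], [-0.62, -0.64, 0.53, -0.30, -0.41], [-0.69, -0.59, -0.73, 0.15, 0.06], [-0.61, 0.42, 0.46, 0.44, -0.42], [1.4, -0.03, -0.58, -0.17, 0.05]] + [[-0.23, -1.29, -0.24, -0.34, -0.04], [2.14, 1.29, 0.71, -0.04, -0.13], [2.68, 0.67, 1.56, -1.03, -0.76], [2.33, 0.56, -2.45, 0.10, 1.06], [-0.61, -0.92, -0.77, 0.85, 0.29]]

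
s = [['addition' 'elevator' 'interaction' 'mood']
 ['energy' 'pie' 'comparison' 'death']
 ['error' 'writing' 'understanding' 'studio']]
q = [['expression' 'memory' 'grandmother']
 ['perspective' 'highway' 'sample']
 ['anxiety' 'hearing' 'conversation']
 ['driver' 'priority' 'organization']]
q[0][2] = 'grandmother'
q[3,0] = 'driver'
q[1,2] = 'sample'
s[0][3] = 'mood'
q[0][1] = 'memory'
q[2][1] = 'hearing'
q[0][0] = 'expression'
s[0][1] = 'elevator'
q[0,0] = 'expression'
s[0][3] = 'mood'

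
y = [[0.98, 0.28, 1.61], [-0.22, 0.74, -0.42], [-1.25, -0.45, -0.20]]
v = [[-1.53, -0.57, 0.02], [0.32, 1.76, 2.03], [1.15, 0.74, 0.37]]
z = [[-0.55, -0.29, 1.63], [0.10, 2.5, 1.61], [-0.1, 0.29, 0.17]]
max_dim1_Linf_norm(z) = 2.5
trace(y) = 1.52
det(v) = 0.00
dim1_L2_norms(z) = [1.74, 2.98, 0.35]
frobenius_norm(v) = 3.46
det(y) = 1.45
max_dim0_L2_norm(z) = 2.53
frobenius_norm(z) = 3.47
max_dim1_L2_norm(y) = 1.91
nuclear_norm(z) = 4.77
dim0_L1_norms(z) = [0.75, 3.08, 3.41]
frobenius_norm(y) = 2.49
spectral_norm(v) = 3.00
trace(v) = 0.60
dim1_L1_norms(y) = [2.87, 1.38, 1.9]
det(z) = 0.53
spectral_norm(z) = 3.08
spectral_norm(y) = 2.17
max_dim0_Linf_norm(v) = 2.03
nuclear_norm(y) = 3.85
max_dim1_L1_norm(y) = 2.87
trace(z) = 2.12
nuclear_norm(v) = 4.73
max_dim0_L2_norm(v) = 2.06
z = y + v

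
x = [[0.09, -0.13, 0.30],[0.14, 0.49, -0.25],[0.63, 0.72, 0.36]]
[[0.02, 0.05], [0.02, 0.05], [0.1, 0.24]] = x @[[-0.39,-1.04], [0.32,0.83], [0.32,0.84]]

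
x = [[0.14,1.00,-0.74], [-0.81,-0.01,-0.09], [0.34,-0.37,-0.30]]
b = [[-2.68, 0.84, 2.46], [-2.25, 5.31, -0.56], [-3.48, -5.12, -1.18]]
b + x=[[-2.54, 1.84, 1.72], [-3.06, 5.30, -0.65], [-3.14, -5.49, -1.48]]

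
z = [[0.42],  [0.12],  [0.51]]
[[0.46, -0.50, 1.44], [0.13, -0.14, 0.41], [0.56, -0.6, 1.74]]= z @ [[1.1,-1.18,3.42]]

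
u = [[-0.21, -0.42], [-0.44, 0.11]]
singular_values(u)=[0.51, 0.41]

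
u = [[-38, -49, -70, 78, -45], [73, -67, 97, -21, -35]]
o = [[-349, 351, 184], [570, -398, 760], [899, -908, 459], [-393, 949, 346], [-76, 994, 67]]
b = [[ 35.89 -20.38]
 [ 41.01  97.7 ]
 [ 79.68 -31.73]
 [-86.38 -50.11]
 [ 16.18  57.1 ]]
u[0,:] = [-38, -49, -70, 78, -45]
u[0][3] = 78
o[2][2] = 459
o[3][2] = 346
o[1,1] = -398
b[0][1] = -20.38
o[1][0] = 570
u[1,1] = -67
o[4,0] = -76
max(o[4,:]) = 994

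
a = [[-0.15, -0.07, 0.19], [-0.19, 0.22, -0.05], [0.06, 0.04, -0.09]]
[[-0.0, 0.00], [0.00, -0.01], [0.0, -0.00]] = a @ [[-0.0, 0.03], [0.0, -0.02], [-0.01, 0.04]]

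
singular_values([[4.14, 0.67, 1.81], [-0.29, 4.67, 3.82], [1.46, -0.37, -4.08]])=[7.07, 4.4, 2.65]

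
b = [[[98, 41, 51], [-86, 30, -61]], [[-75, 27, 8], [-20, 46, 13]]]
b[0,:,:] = [[98, 41, 51], [-86, 30, -61]]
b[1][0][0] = -75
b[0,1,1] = 30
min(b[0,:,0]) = -86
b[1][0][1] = 27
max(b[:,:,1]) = 46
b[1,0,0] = -75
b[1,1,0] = -20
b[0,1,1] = 30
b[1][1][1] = 46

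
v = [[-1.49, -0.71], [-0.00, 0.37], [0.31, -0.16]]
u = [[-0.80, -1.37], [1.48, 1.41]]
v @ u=[[0.14, 1.04], [0.55, 0.52], [-0.48, -0.65]]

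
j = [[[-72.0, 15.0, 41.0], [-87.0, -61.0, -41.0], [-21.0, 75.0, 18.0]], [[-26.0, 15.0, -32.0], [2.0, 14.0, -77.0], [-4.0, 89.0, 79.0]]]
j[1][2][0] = -4.0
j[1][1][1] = 14.0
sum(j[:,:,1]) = 147.0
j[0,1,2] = -41.0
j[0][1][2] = -41.0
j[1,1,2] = -77.0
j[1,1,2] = -77.0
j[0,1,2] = -41.0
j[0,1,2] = -41.0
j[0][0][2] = 41.0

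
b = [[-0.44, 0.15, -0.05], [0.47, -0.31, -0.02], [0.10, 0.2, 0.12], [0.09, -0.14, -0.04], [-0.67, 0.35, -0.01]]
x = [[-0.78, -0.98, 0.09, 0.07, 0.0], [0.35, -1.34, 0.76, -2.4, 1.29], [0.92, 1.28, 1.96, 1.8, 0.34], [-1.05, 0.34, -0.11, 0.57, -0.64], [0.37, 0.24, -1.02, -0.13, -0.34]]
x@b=[[-0.10,0.19,0.07], [-1.79,1.41,0.18], [0.33,0.0,0.09], [1.09,-0.59,0.02], [0.06,-0.32,-0.14]]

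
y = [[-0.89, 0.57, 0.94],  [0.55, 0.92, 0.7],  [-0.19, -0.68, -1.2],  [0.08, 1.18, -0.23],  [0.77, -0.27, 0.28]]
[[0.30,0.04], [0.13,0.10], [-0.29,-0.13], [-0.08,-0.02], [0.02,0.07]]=y@[[-0.07, 0.06], [-0.01, -0.00], [0.26, 0.10]]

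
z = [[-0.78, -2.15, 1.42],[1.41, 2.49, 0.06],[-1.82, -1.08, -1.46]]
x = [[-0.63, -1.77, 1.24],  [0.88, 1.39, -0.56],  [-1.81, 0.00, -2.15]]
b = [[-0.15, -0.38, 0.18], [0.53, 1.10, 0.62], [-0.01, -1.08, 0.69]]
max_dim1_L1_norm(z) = 4.36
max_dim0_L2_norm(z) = 3.46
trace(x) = -1.39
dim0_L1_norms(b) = [0.69, 2.56, 1.49]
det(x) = -0.14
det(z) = 2.87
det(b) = -0.17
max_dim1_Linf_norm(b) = 1.1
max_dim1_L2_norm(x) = 2.81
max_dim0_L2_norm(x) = 2.54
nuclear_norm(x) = 5.66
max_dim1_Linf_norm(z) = 2.49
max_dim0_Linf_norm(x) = 2.15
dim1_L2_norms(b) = [0.45, 1.37, 1.28]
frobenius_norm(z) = 4.70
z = x + b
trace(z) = 0.25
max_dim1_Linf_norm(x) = 2.15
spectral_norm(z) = 4.09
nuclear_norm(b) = 2.75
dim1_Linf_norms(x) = [1.77, 1.39, 2.15]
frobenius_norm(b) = 1.93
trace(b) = 1.64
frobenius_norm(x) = 4.00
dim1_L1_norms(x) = [3.64, 2.83, 3.96]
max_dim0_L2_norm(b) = 1.59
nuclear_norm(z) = 6.68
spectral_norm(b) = 1.64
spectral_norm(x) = 2.99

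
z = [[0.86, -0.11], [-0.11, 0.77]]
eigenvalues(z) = [0.93, 0.7]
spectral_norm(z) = 0.93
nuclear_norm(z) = 1.63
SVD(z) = [[-0.83, 0.56],[0.56, 0.83]] @ diag([0.9338486432400471, 0.6961513567599529]) @ [[-0.83, 0.56], [0.56, 0.83]]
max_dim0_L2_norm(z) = 0.87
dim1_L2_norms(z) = [0.87, 0.78]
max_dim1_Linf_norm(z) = 0.86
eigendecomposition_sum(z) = [[0.64, -0.43], [-0.43, 0.29]] + [[0.22, 0.32], [0.32, 0.48]]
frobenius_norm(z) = 1.16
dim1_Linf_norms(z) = [0.86, 0.77]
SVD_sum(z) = [[0.64, -0.43], [-0.43, 0.29]] + [[0.22, 0.32], [0.32, 0.48]]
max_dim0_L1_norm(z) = 0.97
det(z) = 0.65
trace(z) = 1.63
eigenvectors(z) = [[0.83, 0.56],[-0.56, 0.83]]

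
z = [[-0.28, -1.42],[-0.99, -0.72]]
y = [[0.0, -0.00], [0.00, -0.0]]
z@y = [[0.0, 0.0], [0.0, 0.00]]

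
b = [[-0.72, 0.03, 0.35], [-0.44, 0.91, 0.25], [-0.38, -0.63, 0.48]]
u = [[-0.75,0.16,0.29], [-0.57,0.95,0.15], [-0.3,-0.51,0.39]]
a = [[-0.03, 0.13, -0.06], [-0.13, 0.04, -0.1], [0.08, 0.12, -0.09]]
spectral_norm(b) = 1.16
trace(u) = 0.59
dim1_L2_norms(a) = [0.15, 0.17, 0.17]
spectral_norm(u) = 1.29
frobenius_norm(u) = 1.56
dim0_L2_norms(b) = [0.93, 1.11, 0.64]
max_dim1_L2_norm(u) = 1.12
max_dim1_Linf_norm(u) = 0.95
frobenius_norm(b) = 1.58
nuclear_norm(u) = 2.28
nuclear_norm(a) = 0.43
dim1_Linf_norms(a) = [0.13, 0.13, 0.12]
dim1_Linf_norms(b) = [0.72, 0.91, 0.63]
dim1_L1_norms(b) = [1.1, 1.6, 1.49]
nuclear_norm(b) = 2.39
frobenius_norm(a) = 0.28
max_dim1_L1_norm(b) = 1.6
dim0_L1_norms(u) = [1.62, 1.62, 0.83]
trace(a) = -0.08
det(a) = -0.00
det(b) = -0.21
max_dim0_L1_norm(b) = 1.57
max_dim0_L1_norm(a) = 0.29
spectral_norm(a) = 0.23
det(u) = -0.14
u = a + b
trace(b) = 0.67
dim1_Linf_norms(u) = [0.75, 0.95, 0.51]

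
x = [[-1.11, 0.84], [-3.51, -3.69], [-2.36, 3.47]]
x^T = [[-1.11, -3.51, -2.36], [0.84, -3.69, 3.47]]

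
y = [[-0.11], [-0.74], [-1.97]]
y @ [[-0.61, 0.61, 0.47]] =[[0.07, -0.07, -0.05],  [0.45, -0.45, -0.35],  [1.20, -1.20, -0.93]]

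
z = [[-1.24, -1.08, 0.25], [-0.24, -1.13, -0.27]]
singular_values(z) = [1.92, 0.7]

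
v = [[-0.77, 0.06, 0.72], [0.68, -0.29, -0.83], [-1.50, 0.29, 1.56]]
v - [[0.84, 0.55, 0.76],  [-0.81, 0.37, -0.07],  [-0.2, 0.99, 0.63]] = [[-1.61, -0.49, -0.04], [1.49, -0.66, -0.76], [-1.30, -0.7, 0.93]]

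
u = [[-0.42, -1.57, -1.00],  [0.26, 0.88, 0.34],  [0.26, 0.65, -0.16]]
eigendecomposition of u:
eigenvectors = [[0.91+0.00j, (-0.93+0j), -0.93-0.00j],  [(-0.41+0j), 0.32-0.00j, (0.32+0j)],  [(-0.06+0j), (-0.13+0.14j), -0.13-0.14j]]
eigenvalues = [(0.35+0j), (-0.03+0.15j), (-0.03-0.15j)]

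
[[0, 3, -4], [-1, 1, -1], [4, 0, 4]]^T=[[0, -1, 4], [3, 1, 0], [-4, -1, 4]]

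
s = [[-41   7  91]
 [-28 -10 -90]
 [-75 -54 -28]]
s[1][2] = -90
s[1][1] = -10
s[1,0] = -28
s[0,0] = -41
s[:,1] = [7, -10, -54]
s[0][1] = 7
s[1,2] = -90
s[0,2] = 91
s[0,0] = -41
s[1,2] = -90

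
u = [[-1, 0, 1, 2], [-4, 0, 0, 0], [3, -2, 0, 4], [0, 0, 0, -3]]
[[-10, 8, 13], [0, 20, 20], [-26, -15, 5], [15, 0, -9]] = u @ [[0, -5, -5], [3, 0, -4], [0, 3, 2], [-5, 0, 3]]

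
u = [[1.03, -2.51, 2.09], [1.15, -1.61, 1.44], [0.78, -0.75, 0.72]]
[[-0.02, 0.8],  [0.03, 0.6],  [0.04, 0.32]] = u@[[0.13, 0.16],[-0.08, -0.18],[-0.17, 0.09]]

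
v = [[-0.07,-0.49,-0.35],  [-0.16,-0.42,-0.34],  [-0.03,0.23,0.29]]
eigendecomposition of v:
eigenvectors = [[-0.68, -0.39, -0.45], [-0.71, 0.61, -0.33], [0.18, -0.69, 0.83]]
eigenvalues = [-0.49, 0.07, 0.21]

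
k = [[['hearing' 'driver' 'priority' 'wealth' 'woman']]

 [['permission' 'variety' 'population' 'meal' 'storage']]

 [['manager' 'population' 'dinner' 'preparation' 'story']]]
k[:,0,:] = [['hearing', 'driver', 'priority', 'wealth', 'woman'], ['permission', 'variety', 'population', 'meal', 'storage'], ['manager', 'population', 'dinner', 'preparation', 'story']]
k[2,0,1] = 'population'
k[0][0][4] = 'woman'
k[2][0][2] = 'dinner'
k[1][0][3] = 'meal'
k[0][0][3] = 'wealth'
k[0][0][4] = 'woman'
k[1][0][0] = 'permission'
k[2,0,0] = 'manager'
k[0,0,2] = 'priority'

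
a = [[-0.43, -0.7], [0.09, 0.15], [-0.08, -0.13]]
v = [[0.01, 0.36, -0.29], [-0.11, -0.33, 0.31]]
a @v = [[0.07,0.08,-0.09], [-0.02,-0.02,0.02], [0.01,0.01,-0.02]]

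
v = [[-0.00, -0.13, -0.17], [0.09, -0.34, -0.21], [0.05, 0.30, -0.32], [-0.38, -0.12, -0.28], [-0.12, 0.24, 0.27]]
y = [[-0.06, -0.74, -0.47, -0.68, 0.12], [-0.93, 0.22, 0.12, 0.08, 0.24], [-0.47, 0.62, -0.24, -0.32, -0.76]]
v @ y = [[0.20, -0.13, 0.03, 0.04, 0.10], [0.41, -0.27, -0.03, -0.02, 0.09], [-0.13, -0.17, 0.09, 0.09, 0.32], [0.27, 0.08, 0.23, 0.34, 0.14], [-0.34, 0.31, 0.02, 0.01, -0.16]]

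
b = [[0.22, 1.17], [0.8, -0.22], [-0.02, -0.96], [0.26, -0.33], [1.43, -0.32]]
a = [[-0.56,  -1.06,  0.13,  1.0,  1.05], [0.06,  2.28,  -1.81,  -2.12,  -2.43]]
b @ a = [[-0.05, 2.43, -2.09, -2.26, -2.61], [-0.46, -1.35, 0.5, 1.27, 1.37], [-0.05, -2.17, 1.74, 2.02, 2.31], [-0.17, -1.03, 0.63, 0.96, 1.07], [-0.82, -2.25, 0.77, 2.11, 2.28]]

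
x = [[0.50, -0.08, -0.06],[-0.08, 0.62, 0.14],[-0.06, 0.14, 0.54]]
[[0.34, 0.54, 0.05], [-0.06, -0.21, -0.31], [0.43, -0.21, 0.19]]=x@[[0.76, 1.02, 0.06],[-0.21, -0.16, -0.61],[0.93, -0.23, 0.52]]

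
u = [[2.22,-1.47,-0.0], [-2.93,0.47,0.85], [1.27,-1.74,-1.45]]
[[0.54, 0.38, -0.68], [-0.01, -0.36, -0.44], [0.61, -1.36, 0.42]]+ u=[[2.76,-1.09,-0.68], [-2.94,0.11,0.41], [1.88,-3.10,-1.03]]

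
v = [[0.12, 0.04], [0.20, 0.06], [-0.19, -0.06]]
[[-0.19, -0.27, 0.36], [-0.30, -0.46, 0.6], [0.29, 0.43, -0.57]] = v@ [[-0.72, -2.46, 2.70], [-2.6, 0.56, 0.98]]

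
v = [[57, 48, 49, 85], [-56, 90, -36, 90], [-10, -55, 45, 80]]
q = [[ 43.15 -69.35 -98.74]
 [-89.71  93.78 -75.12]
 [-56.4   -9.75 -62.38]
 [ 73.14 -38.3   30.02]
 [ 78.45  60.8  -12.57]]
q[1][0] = -89.71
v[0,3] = 85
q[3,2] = 30.02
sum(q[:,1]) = 37.18000000000001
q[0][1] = -69.35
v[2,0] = -10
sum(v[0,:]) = 239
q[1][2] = -75.12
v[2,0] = -10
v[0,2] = 49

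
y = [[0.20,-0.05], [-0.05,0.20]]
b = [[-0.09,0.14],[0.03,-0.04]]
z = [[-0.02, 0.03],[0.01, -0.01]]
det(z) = -0.00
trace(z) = -0.03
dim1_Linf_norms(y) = [0.2, 0.2]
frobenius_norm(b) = 0.17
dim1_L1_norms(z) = [0.05, 0.02]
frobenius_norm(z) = 0.04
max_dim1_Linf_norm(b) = 0.14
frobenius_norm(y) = 0.29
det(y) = 0.04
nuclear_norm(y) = 0.40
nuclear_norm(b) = 0.18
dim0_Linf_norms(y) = [0.2, 0.2]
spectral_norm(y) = 0.25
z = b @ y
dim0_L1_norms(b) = [0.12, 0.18]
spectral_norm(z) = 0.04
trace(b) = -0.13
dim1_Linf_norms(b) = [0.14, 0.04]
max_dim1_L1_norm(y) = 0.25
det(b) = -0.00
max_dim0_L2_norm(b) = 0.15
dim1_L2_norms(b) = [0.17, 0.05]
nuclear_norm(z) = 0.04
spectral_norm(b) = 0.17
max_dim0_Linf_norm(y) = 0.2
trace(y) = 0.40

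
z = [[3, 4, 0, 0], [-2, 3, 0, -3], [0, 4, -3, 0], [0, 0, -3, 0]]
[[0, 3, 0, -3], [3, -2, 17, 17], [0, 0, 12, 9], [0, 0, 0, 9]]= z @[[0, 1, -4, -1], [0, 0, 3, 0], [0, 0, 0, -3], [-1, 0, 0, -5]]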